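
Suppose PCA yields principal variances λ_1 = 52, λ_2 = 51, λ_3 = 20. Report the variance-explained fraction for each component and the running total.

Step 1 — total variance = trace(Sigma) = Σ λ_i = 52 + 51 + 20 = 123.

Step 2 — fraction explained by component i = λ_i / Σ λ:
  PC1: 52/123 = 0.4228
  PC2: 51/123 = 0.4146
  PC3: 20/123 = 0.1626

Step 3 — cumulative fraction after k components = (λ_1 + ... + λ_k) / Σ λ:
  k = 1: 52/123 = 0.4228
  k = 2: (52 + 51)/123 = 103/123 = 0.8374
  k = 3: (52 + 51 + 20)/123 = 123/123 = 1

Summary (fraction, with percent):

explained: PC1 0.4228 (42.28%), PC2 0.4146 (41.46%), PC3 0.1626 (16.26%);  cumulative: 0.4228, 0.8374, 1


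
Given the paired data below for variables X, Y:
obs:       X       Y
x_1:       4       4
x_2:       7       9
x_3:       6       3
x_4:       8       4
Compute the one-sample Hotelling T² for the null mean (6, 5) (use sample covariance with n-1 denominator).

Step 1 — sample mean vector:
  mean(X) = (4 + 7 + 6 + 8) / 4 = 25/4 = 6.25
  mean(Y) = (4 + 9 + 3 + 4) / 4 = 20/4 = 5
  x̄ = (6.25, 5),  deviation x̄ - mu_0 = (6.25, 5) - (6, 5) = (0.25, 0).

Step 2 — sample covariance matrix, S[i,j] = (1/(n-1)) · Σ_k (x_{k,i} - mean_i) · (x_{k,j} - mean_j), divisor n-1 = 3:
  S[X,X] = ((-2.25)·(-2.25) + (0.75)·(0.75) + (-0.25)·(-0.25) + (1.75)·(1.75)) / 3 = 8.75/3 = 2.9167
  S[X,Y] = ((-2.25)·(-1) + (0.75)·(4) + (-0.25)·(-2) + (1.75)·(-1)) / 3 = 4/3 = 1.3333
  S[Y,Y] = ((-1)·(-1) + (4)·(4) + (-2)·(-2) + (-1)·(-1)) / 3 = 22/3 = 7.3333
  S = [[2.9167, 1.3333],
 [1.3333, 7.3333]].

Step 3 — invert S. det(S) = 2.9167·7.3333 - (1.3333)² = 19.6111.
  S^{-1} = (1/det) · [[d, -b], [-b, a]] = [[0.3739, -0.068],
 [-0.068, 0.1487]].

Step 4 — quadratic form (x̄ - mu_0)^T · S^{-1} · (x̄ - mu_0):
  S^{-1} · (x̄ - mu_0) = (0.0935, -0.017),
  (x̄ - mu_0)^T · [...] = (0.25)·(0.0935) + (0)·(-0.017) = 0.0234.

Step 5 — scale by n: T² = 4 · 0.0234 = 0.0935.

T² ≈ 0.0935


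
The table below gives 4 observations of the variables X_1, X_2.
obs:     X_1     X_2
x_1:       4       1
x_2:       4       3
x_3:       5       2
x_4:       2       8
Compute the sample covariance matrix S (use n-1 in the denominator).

Step 1 — column means:
  mean(X_1) = (4 + 4 + 5 + 2) / 4 = 15/4 = 3.75
  mean(X_2) = (1 + 3 + 2 + 8) / 4 = 14/4 = 3.5

Step 2 — sample covariance S[i,j] = (1/(n-1)) · Σ_k (x_{k,i} - mean_i) · (x_{k,j} - mean_j), with n-1 = 3.
  S[X_1,X_1] = ((0.25)·(0.25) + (0.25)·(0.25) + (1.25)·(1.25) + (-1.75)·(-1.75)) / 3 = 4.75/3 = 1.5833
  S[X_1,X_2] = ((0.25)·(-2.5) + (0.25)·(-0.5) + (1.25)·(-1.5) + (-1.75)·(4.5)) / 3 = -10.5/3 = -3.5
  S[X_2,X_2] = ((-2.5)·(-2.5) + (-0.5)·(-0.5) + (-1.5)·(-1.5) + (4.5)·(4.5)) / 3 = 29/3 = 9.6667

S is symmetric (S[j,i] = S[i,j]). Assembling:

S = [[1.5833, -3.5],
 [-3.5, 9.6667]]


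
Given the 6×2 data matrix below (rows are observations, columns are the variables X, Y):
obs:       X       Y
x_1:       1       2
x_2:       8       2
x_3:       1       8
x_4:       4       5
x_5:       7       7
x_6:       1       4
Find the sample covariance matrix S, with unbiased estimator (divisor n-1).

Step 1 — column means:
  mean(X) = (1 + 8 + 1 + 4 + 7 + 1) / 6 = 22/6 = 3.6667
  mean(Y) = (2 + 2 + 8 + 5 + 7 + 4) / 6 = 28/6 = 4.6667

Step 2 — sample covariance S[i,j] = (1/(n-1)) · Σ_k (x_{k,i} - mean_i) · (x_{k,j} - mean_j), with n-1 = 5.
  S[X,X] = ((-2.6667)·(-2.6667) + (4.3333)·(4.3333) + (-2.6667)·(-2.6667) + (0.3333)·(0.3333) + (3.3333)·(3.3333) + (-2.6667)·(-2.6667)) / 5 = 51.3333/5 = 10.2667
  S[X,Y] = ((-2.6667)·(-2.6667) + (4.3333)·(-2.6667) + (-2.6667)·(3.3333) + (0.3333)·(0.3333) + (3.3333)·(2.3333) + (-2.6667)·(-0.6667)) / 5 = -3.6667/5 = -0.7333
  S[Y,Y] = ((-2.6667)·(-2.6667) + (-2.6667)·(-2.6667) + (3.3333)·(3.3333) + (0.3333)·(0.3333) + (2.3333)·(2.3333) + (-0.6667)·(-0.6667)) / 5 = 31.3333/5 = 6.2667

S is symmetric (S[j,i] = S[i,j]). Assembling:

S = [[10.2667, -0.7333],
 [-0.7333, 6.2667]]


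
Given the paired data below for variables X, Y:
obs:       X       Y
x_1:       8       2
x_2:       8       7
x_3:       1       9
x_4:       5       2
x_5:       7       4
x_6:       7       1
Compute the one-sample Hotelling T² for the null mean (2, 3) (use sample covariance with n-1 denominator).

Step 1 — sample mean vector:
  mean(X) = (8 + 8 + 1 + 5 + 7 + 7) / 6 = 36/6 = 6
  mean(Y) = (2 + 7 + 9 + 2 + 4 + 1) / 6 = 25/6 = 4.1667
  x̄ = (6, 4.1667),  deviation x̄ - mu_0 = (6, 4.1667) - (2, 3) = (4, 1.1667).

Step 2 — sample covariance matrix, S[i,j] = (1/(n-1)) · Σ_k (x_{k,i} - mean_i) · (x_{k,j} - mean_j), divisor n-1 = 5:
  S[X,X] = ((2)·(2) + (2)·(2) + (-5)·(-5) + (-1)·(-1) + (1)·(1) + (1)·(1)) / 5 = 36/5 = 7.2
  S[X,Y] = ((2)·(-2.1667) + (2)·(2.8333) + (-5)·(4.8333) + (-1)·(-2.1667) + (1)·(-0.1667) + (1)·(-3.1667)) / 5 = -24/5 = -4.8
  S[Y,Y] = ((-2.1667)·(-2.1667) + (2.8333)·(2.8333) + (4.8333)·(4.8333) + (-2.1667)·(-2.1667) + (-0.1667)·(-0.1667) + (-3.1667)·(-3.1667)) / 5 = 50.8333/5 = 10.1667
  S = [[7.2, -4.8],
 [-4.8, 10.1667]].

Step 3 — invert S. det(S) = 7.2·10.1667 - (-4.8)² = 50.16.
  S^{-1} = (1/det) · [[d, -b], [-b, a]] = [[0.2027, 0.0957],
 [0.0957, 0.1435]].

Step 4 — quadratic form (x̄ - mu_0)^T · S^{-1} · (x̄ - mu_0):
  S^{-1} · (x̄ - mu_0) = (0.9224, 0.5502),
  (x̄ - mu_0)^T · [...] = (4)·(0.9224) + (1.1667)·(0.5502) = 4.3315.

Step 5 — scale by n: T² = 6 · 4.3315 = 25.9888.

T² ≈ 25.9888


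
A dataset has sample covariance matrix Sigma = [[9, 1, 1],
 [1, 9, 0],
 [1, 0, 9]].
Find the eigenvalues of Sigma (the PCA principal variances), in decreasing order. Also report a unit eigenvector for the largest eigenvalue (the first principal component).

Step 1 — characteristic polynomial p(λ) = det(λI - Sigma) = λ³ - tr·λ² + c_1·λ - det, where tr = trace, c_1 = sum of the principal 2×2 minors, det = det(Sigma):
  tr = 9 + 9 + 9 = 27,
  c_1 = (9·9 - (1)²) + (9·9 - (1)²) + (9·9 - (0)²) = 80 + 80 + 81 = 241,
  det = 9·(9·9 - (0)²) - (1)·((1)·9 - (0)·(1)) + (1)·((1)·(0) - 9·(1)) = 9·(81) - (1)·(9) + (1)·(-9) = 711.
  So p(λ) = λ³ - 27λ² + 241λ - 711.
Step 2 — look for an integer root (rational root theorem: any rational root is an integer divisor of 711). Testing λ = 9:
  p(9) = 729 - 2187 + 2169 - 711 = 0  ✓
  Dividing out (λ - 9): p(λ) = (λ - 9)(λ² - 18λ + 79).
Step 3 — remaining eigenvalues from the quadratic λ² - 18λ + 79 = 0:
  Δ = 18² - 4·79 = 324 - 316 = 8,  λ = (18 ± √8)/2 = (18 ± 2.8284)/2 ≈ 10.4142 or 7.5858.
  Sorted: λ_1 = 10.4142,  λ_2 = 9,  λ_3 = 7.5858  (check: sum = 27 = tr ✓).

Step 4 — unit eigenvector for λ_1 ≈ 10.4142: v spans the null space of (Sigma - λ_1 I), whose rows are
  r_1 = (-1.4142, 1, 1),  r_2 = (1, -1.4142, 0),  r_3 = (1, 0, -1.4142).
  v is orthogonal to every row, so take v ∝ r_1 × r_2 = ((1)·(0) - (1)·(-1.4142), (1)·(1) - (-1.4142)·(0), (-1.4142)·(-1.4142) - (1)·(1)) ≈ (1.4142, 1, 1).
  Let u = (1.4142, 1, 1).
  ||u|| = √((1.4142)² + (1)² + (1)²) = √(4) ≈ 2,  v_1 = u/||u|| ≈ (0.7071, 0.5, 0.5) (||v_1|| = 1).

λ_1 = 10.4142,  λ_2 = 9,  λ_3 = 7.5858;  v_1 ≈ (0.7071, 0.5, 0.5)


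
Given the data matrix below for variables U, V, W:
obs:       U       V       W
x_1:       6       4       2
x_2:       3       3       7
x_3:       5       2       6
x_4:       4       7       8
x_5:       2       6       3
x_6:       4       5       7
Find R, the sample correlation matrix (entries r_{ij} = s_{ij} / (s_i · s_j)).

Step 1 — column means:
  mean(U) = (6 + 3 + 5 + 4 + 2 + 4) / 6 = 24/6 = 4
  mean(V) = (4 + 3 + 2 + 7 + 6 + 5) / 6 = 27/6 = 4.5
  mean(W) = (2 + 7 + 6 + 8 + 3 + 7) / 6 = 33/6 = 5.5

Step 2 — sample variances and covariances s[i,j] = (1/(n-1)) · Σ_k (x_{k,i} - mean_i) · (x_{k,j} - mean_j), with n-1 = 5:
  s[U,U] = ((2)·(2) + (-1)·(-1) + (1)·(1) + (0)·(0) + (-2)·(-2) + (0)·(0)) / 5 = 10/5 = 2
  s[U,V] = ((2)·(-0.5) + (-1)·(-1.5) + (1)·(-2.5) + (0)·(2.5) + (-2)·(1.5) + (0)·(0.5)) / 5 = -5/5 = -1
  s[U,W] = ((2)·(-3.5) + (-1)·(1.5) + (1)·(0.5) + (0)·(2.5) + (-2)·(-2.5) + (0)·(1.5)) / 5 = -3/5 = -0.6
  s[V,V] = ((-0.5)·(-0.5) + (-1.5)·(-1.5) + (-2.5)·(-2.5) + (2.5)·(2.5) + (1.5)·(1.5) + (0.5)·(0.5)) / 5 = 17.5/5 = 3.5
  s[V,W] = ((-0.5)·(-3.5) + (-1.5)·(1.5) + (-2.5)·(0.5) + (2.5)·(2.5) + (1.5)·(-2.5) + (0.5)·(1.5)) / 5 = 1.5/5 = 0.3
  s[W,W] = ((-3.5)·(-3.5) + (1.5)·(1.5) + (0.5)·(0.5) + (2.5)·(2.5) + (-2.5)·(-2.5) + (1.5)·(1.5)) / 5 = 29.5/5 = 5.9
  Sample standard deviations s_i = √(s[i,i]):
  s(U) = √(2) = 1.4142
  s(V) = √(3.5) = 1.8708
  s(W) = √(5.9) = 2.429

Step 3 — r_{ij} = s_{ij} / (s_i · s_j):
  r[U,U] = 1 (diagonal).
  r[U,V] = -1 / (1.4142 · 1.8708) = -1 / 2.6458 = -0.378
  r[U,W] = -0.6 / (1.4142 · 2.429) = -0.6 / 3.4351 = -0.1747
  r[V,V] = 1 (diagonal).
  r[V,W] = 0.3 / (1.8708 · 2.429) = 0.3 / 4.5442 = 0.066
  r[W,W] = 1 (diagonal).

R is symmetric with unit diagonal. Assembling:

R = [[1, -0.378, -0.1747],
 [-0.378, 1, 0.066],
 [-0.1747, 0.066, 1]]


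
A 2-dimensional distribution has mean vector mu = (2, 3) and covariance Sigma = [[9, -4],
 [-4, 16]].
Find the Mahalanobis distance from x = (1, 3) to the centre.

Step 1 — centre the observation: (x - mu) = (-1, 0).

Step 2 — invert Sigma. det(Sigma) = 9·16 - (-4)² = 128.
  Sigma^{-1} = (1/det) · [[d, -b], [-b, a]] = [[0.125, 0.0312],
 [0.0312, 0.0703]].

Step 3 — form the quadratic (x - mu)^T · Sigma^{-1} · (x - mu):
  Sigma^{-1} · (x - mu) = (-0.125, -0.0312).
  (x - mu)^T · [Sigma^{-1} · (x - mu)] = (-1)·(-0.125) + (0)·(-0.0312) = 0.125.

Step 4 — take square root: d = √(0.125) ≈ 0.3536.

d(x, mu) = √(0.125) ≈ 0.3536


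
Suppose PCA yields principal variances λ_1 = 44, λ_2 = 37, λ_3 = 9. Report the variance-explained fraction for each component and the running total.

Step 1 — total variance = trace(Sigma) = Σ λ_i = 44 + 37 + 9 = 90.

Step 2 — fraction explained by component i = λ_i / Σ λ:
  PC1: 44/90 = 0.4889
  PC2: 37/90 = 0.4111
  PC3: 9/90 = 0.1

Step 3 — cumulative fraction after k components = (λ_1 + ... + λ_k) / Σ λ:
  k = 1: 44/90 = 0.4889
  k = 2: (44 + 37)/90 = 81/90 = 0.9
  k = 3: (44 + 37 + 9)/90 = 90/90 = 1

Summary (fraction, with percent):

explained: PC1 0.4889 (48.89%), PC2 0.4111 (41.11%), PC3 0.1 (10%);  cumulative: 0.4889, 0.9, 1


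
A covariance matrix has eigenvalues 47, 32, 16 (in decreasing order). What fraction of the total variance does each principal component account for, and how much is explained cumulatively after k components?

Step 1 — total variance = trace(Sigma) = Σ λ_i = 47 + 32 + 16 = 95.

Step 2 — fraction explained by component i = λ_i / Σ λ:
  PC1: 47/95 = 0.4947
  PC2: 32/95 = 0.3368
  PC3: 16/95 = 0.1684

Step 3 — cumulative fraction after k components = (λ_1 + ... + λ_k) / Σ λ:
  k = 1: 47/95 = 0.4947
  k = 2: (47 + 32)/95 = 79/95 = 0.8316
  k = 3: (47 + 32 + 16)/95 = 95/95 = 1

Summary (fraction, with percent):

explained: PC1 0.4947 (49.47%), PC2 0.3368 (33.68%), PC3 0.1684 (16.84%);  cumulative: 0.4947, 0.8316, 1


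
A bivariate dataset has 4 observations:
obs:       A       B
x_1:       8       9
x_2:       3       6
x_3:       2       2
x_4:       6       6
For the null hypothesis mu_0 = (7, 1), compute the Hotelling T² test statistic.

Step 1 — sample mean vector:
  mean(A) = (8 + 3 + 2 + 6) / 4 = 19/4 = 4.75
  mean(B) = (9 + 6 + 2 + 6) / 4 = 23/4 = 5.75
  x̄ = (4.75, 5.75),  deviation x̄ - mu_0 = (4.75, 5.75) - (7, 1) = (-2.25, 4.75).

Step 2 — sample covariance matrix, S[i,j] = (1/(n-1)) · Σ_k (x_{k,i} - mean_i) · (x_{k,j} - mean_j), divisor n-1 = 3:
  S[A,A] = ((3.25)·(3.25) + (-1.75)·(-1.75) + (-2.75)·(-2.75) + (1.25)·(1.25)) / 3 = 22.75/3 = 7.5833
  S[A,B] = ((3.25)·(3.25) + (-1.75)·(0.25) + (-2.75)·(-3.75) + (1.25)·(0.25)) / 3 = 20.75/3 = 6.9167
  S[B,B] = ((3.25)·(3.25) + (0.25)·(0.25) + (-3.75)·(-3.75) + (0.25)·(0.25)) / 3 = 24.75/3 = 8.25
  S = [[7.5833, 6.9167],
 [6.9167, 8.25]].

Step 3 — invert S. det(S) = 7.5833·8.25 - (6.9167)² = 14.7222.
  S^{-1} = (1/det) · [[d, -b], [-b, a]] = [[0.5604, -0.4698],
 [-0.4698, 0.5151]].

Step 4 — quadratic form (x̄ - mu_0)^T · S^{-1} · (x̄ - mu_0):
  S^{-1} · (x̄ - mu_0) = (-3.4925, 3.5038),
  (x̄ - mu_0)^T · [...] = (-2.25)·(-3.4925) + (4.75)·(3.5038) = 24.5009.

Step 5 — scale by n: T² = 4 · 24.5009 = 98.0038.

T² ≈ 98.0038


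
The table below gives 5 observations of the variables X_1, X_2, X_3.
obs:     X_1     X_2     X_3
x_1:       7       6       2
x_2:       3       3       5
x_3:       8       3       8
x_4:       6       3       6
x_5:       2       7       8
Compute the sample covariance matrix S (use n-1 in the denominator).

Step 1 — column means:
  mean(X_1) = (7 + 3 + 8 + 6 + 2) / 5 = 26/5 = 5.2
  mean(X_2) = (6 + 3 + 3 + 3 + 7) / 5 = 22/5 = 4.4
  mean(X_3) = (2 + 5 + 8 + 6 + 8) / 5 = 29/5 = 5.8

Step 2 — sample covariance S[i,j] = (1/(n-1)) · Σ_k (x_{k,i} - mean_i) · (x_{k,j} - mean_j), with n-1 = 4.
  S[X_1,X_1] = ((1.8)·(1.8) + (-2.2)·(-2.2) + (2.8)·(2.8) + (0.8)·(0.8) + (-3.2)·(-3.2)) / 4 = 26.8/4 = 6.7
  S[X_1,X_2] = ((1.8)·(1.6) + (-2.2)·(-1.4) + (2.8)·(-1.4) + (0.8)·(-1.4) + (-3.2)·(2.6)) / 4 = -7.4/4 = -1.85
  S[X_1,X_3] = ((1.8)·(-3.8) + (-2.2)·(-0.8) + (2.8)·(2.2) + (0.8)·(0.2) + (-3.2)·(2.2)) / 4 = -5.8/4 = -1.45
  S[X_2,X_2] = ((1.6)·(1.6) + (-1.4)·(-1.4) + (-1.4)·(-1.4) + (-1.4)·(-1.4) + (2.6)·(2.6)) / 4 = 15.2/4 = 3.8
  S[X_2,X_3] = ((1.6)·(-3.8) + (-1.4)·(-0.8) + (-1.4)·(2.2) + (-1.4)·(0.2) + (2.6)·(2.2)) / 4 = -2.6/4 = -0.65
  S[X_3,X_3] = ((-3.8)·(-3.8) + (-0.8)·(-0.8) + (2.2)·(2.2) + (0.2)·(0.2) + (2.2)·(2.2)) / 4 = 24.8/4 = 6.2

S is symmetric (S[j,i] = S[i,j]). Assembling:

S = [[6.7, -1.85, -1.45],
 [-1.85, 3.8, -0.65],
 [-1.45, -0.65, 6.2]]


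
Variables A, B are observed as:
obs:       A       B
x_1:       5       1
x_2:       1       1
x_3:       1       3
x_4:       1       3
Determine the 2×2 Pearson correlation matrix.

Step 1 — column means:
  mean(A) = (5 + 1 + 1 + 1) / 4 = 8/4 = 2
  mean(B) = (1 + 1 + 3 + 3) / 4 = 8/4 = 2

Step 2 — sample variances and covariances s[i,j] = (1/(n-1)) · Σ_k (x_{k,i} - mean_i) · (x_{k,j} - mean_j), with n-1 = 3:
  s[A,A] = ((3)·(3) + (-1)·(-1) + (-1)·(-1) + (-1)·(-1)) / 3 = 12/3 = 4
  s[A,B] = ((3)·(-1) + (-1)·(-1) + (-1)·(1) + (-1)·(1)) / 3 = -4/3 = -1.3333
  s[B,B] = ((-1)·(-1) + (-1)·(-1) + (1)·(1) + (1)·(1)) / 3 = 4/3 = 1.3333
  Sample standard deviations s_i = √(s[i,i]):
  s(A) = √(4) = 2
  s(B) = √(1.3333) = 1.1547

Step 3 — r_{ij} = s_{ij} / (s_i · s_j):
  r[A,A] = 1 (diagonal).
  r[A,B] = -1.3333 / (2 · 1.1547) = -1.3333 / 2.3094 = -0.5774
  r[B,B] = 1 (diagonal).

R is symmetric with unit diagonal. Assembling:

R = [[1, -0.5774],
 [-0.5774, 1]]


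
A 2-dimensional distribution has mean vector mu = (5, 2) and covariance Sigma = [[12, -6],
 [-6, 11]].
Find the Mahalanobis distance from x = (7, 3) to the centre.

Step 1 — centre the observation: (x - mu) = (2, 1).

Step 2 — invert Sigma. det(Sigma) = 12·11 - (-6)² = 96.
  Sigma^{-1} = (1/det) · [[d, -b], [-b, a]] = [[0.1146, 0.0625],
 [0.0625, 0.125]].

Step 3 — form the quadratic (x - mu)^T · Sigma^{-1} · (x - mu):
  Sigma^{-1} · (x - mu) = (0.2917, 0.25).
  (x - mu)^T · [Sigma^{-1} · (x - mu)] = (2)·(0.2917) + (1)·(0.25) = 0.8333.

Step 4 — take square root: d = √(0.8333) ≈ 0.9129.

d(x, mu) = √(0.8333) ≈ 0.9129


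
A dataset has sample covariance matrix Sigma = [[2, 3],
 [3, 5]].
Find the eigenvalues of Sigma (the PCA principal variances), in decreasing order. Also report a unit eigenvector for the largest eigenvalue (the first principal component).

Step 1 — characteristic polynomial of 2×2 Sigma:
  det(Sigma - λI) = λ² - trace · λ + det = 0.
  trace = 2 + 5 = 7, det = 2·5 - (3)² = 1.
Step 2 — discriminant:
  Δ = trace² - 4·det = 49 - 4 = 45.
Step 3 — eigenvalues:
  λ = (trace ± √Δ)/2 = (7 ± 6.7082)/2,
  λ_1 = 6.8541,  λ_2 = 0.1459.

Step 4 — unit eigenvector for λ_1: solve (Sigma - λ_1 I)v = 0. First row:
  (2 - 6.8541)·v_x + (3)·v_y = 0, i.e. (-4.8541)·v_x + (3)·v_y = 0,
  so v ∝ (b, λ_1 - a) = (3, 4.8541) = u.
  ||u|| = √((3)² + (4.8541)²) = √(32.5623) ≈ 5.7063,
  v_1 = u/||u|| ≈ (0.5257, 0.8507) (||v_1|| = 1).

λ_1 = 6.8541,  λ_2 = 0.1459;  v_1 ≈ (0.5257, 0.8507)


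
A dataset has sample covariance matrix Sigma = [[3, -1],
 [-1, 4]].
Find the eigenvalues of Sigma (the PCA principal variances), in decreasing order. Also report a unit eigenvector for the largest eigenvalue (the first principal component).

Step 1 — characteristic polynomial of 2×2 Sigma:
  det(Sigma - λI) = λ² - trace · λ + det = 0.
  trace = 3 + 4 = 7, det = 3·4 - (-1)² = 11.
Step 2 — discriminant:
  Δ = trace² - 4·det = 49 - 44 = 5.
Step 3 — eigenvalues:
  λ = (trace ± √Δ)/2 = (7 ± 2.2361)/2,
  λ_1 = 4.618,  λ_2 = 2.382.

Step 4 — unit eigenvector for λ_1: solve (Sigma - λ_1 I)v = 0. First row:
  (3 - 4.618)·v_x + (-1)·v_y = 0, i.e. (-1.618)·v_x + (-1)·v_y = 0,
  so v ∝ (b, λ_1 - a) = (-1, 1.618); multiply by -1 so the first entry is positive: u = (1, -1.618).
  ||u|| = √((1)² + (-1.618)²) = √(3.618) ≈ 1.9021,
  v_1 = u/||u|| ≈ (0.5257, -0.8507) (||v_1|| = 1).

λ_1 = 4.618,  λ_2 = 2.382;  v_1 ≈ (0.5257, -0.8507)


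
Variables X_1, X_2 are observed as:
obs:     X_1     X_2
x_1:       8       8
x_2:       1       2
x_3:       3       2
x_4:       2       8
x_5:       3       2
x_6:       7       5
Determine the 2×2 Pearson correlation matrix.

Step 1 — column means:
  mean(X_1) = (8 + 1 + 3 + 2 + 3 + 7) / 6 = 24/6 = 4
  mean(X_2) = (8 + 2 + 2 + 8 + 2 + 5) / 6 = 27/6 = 4.5

Step 2 — sample variances and covariances s[i,j] = (1/(n-1)) · Σ_k (x_{k,i} - mean_i) · (x_{k,j} - mean_j), with n-1 = 5:
  s[X_1,X_1] = ((4)·(4) + (-3)·(-3) + (-1)·(-1) + (-2)·(-2) + (-1)·(-1) + (3)·(3)) / 5 = 40/5 = 8
  s[X_1,X_2] = ((4)·(3.5) + (-3)·(-2.5) + (-1)·(-2.5) + (-2)·(3.5) + (-1)·(-2.5) + (3)·(0.5)) / 5 = 21/5 = 4.2
  s[X_2,X_2] = ((3.5)·(3.5) + (-2.5)·(-2.5) + (-2.5)·(-2.5) + (3.5)·(3.5) + (-2.5)·(-2.5) + (0.5)·(0.5)) / 5 = 43.5/5 = 8.7
  Sample standard deviations s_i = √(s[i,i]):
  s(X_1) = √(8) = 2.8284
  s(X_2) = √(8.7) = 2.9496

Step 3 — r_{ij} = s_{ij} / (s_i · s_j):
  r[X_1,X_1] = 1 (diagonal).
  r[X_1,X_2] = 4.2 / (2.8284 · 2.9496) = 4.2 / 8.3427 = 0.5034
  r[X_2,X_2] = 1 (diagonal).

R is symmetric with unit diagonal. Assembling:

R = [[1, 0.5034],
 [0.5034, 1]]


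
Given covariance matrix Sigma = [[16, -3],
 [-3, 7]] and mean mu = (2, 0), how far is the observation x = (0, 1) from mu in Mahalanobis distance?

Step 1 — centre the observation: (x - mu) = (-2, 1).

Step 2 — invert Sigma. det(Sigma) = 16·7 - (-3)² = 103.
  Sigma^{-1} = (1/det) · [[d, -b], [-b, a]] = [[0.068, 0.0291],
 [0.0291, 0.1553]].

Step 3 — form the quadratic (x - mu)^T · Sigma^{-1} · (x - mu):
  Sigma^{-1} · (x - mu) = (-0.1068, 0.0971).
  (x - mu)^T · [Sigma^{-1} · (x - mu)] = (-2)·(-0.1068) + (1)·(0.0971) = 0.3107.

Step 4 — take square root: d = √(0.3107) ≈ 0.5574.

d(x, mu) = √(0.3107) ≈ 0.5574


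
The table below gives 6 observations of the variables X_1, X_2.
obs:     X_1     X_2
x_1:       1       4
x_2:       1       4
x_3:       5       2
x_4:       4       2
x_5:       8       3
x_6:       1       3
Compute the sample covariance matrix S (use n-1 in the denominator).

Step 1 — column means:
  mean(X_1) = (1 + 1 + 5 + 4 + 8 + 1) / 6 = 20/6 = 3.3333
  mean(X_2) = (4 + 4 + 2 + 2 + 3 + 3) / 6 = 18/6 = 3

Step 2 — sample covariance S[i,j] = (1/(n-1)) · Σ_k (x_{k,i} - mean_i) · (x_{k,j} - mean_j), with n-1 = 5.
  S[X_1,X_1] = ((-2.3333)·(-2.3333) + (-2.3333)·(-2.3333) + (1.6667)·(1.6667) + (0.6667)·(0.6667) + (4.6667)·(4.6667) + (-2.3333)·(-2.3333)) / 5 = 41.3333/5 = 8.2667
  S[X_1,X_2] = ((-2.3333)·(1) + (-2.3333)·(1) + (1.6667)·(-1) + (0.6667)·(-1) + (4.6667)·(0) + (-2.3333)·(0)) / 5 = -7/5 = -1.4
  S[X_2,X_2] = ((1)·(1) + (1)·(1) + (-1)·(-1) + (-1)·(-1) + (0)·(0) + (0)·(0)) / 5 = 4/5 = 0.8

S is symmetric (S[j,i] = S[i,j]). Assembling:

S = [[8.2667, -1.4],
 [-1.4, 0.8]]


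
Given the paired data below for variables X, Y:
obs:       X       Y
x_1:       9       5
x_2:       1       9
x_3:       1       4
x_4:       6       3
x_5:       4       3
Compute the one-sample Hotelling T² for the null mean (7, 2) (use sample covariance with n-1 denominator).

Step 1 — sample mean vector:
  mean(X) = (9 + 1 + 1 + 6 + 4) / 5 = 21/5 = 4.2
  mean(Y) = (5 + 9 + 4 + 3 + 3) / 5 = 24/5 = 4.8
  x̄ = (4.2, 4.8),  deviation x̄ - mu_0 = (4.2, 4.8) - (7, 2) = (-2.8, 2.8).

Step 2 — sample covariance matrix, S[i,j] = (1/(n-1)) · Σ_k (x_{k,i} - mean_i) · (x_{k,j} - mean_j), divisor n-1 = 4:
  S[X,X] = ((4.8)·(4.8) + (-3.2)·(-3.2) + (-3.2)·(-3.2) + (1.8)·(1.8) + (-0.2)·(-0.2)) / 4 = 46.8/4 = 11.7
  S[X,Y] = ((4.8)·(0.2) + (-3.2)·(4.2) + (-3.2)·(-0.8) + (1.8)·(-1.8) + (-0.2)·(-1.8)) / 4 = -12.8/4 = -3.2
  S[Y,Y] = ((0.2)·(0.2) + (4.2)·(4.2) + (-0.8)·(-0.8) + (-1.8)·(-1.8) + (-1.8)·(-1.8)) / 4 = 24.8/4 = 6.2
  S = [[11.7, -3.2],
 [-3.2, 6.2]].

Step 3 — invert S. det(S) = 11.7·6.2 - (-3.2)² = 62.3.
  S^{-1} = (1/det) · [[d, -b], [-b, a]] = [[0.0995, 0.0514],
 [0.0514, 0.1878]].

Step 4 — quadratic form (x̄ - mu_0)^T · S^{-1} · (x̄ - mu_0):
  S^{-1} · (x̄ - mu_0) = (-0.1348, 0.382),
  (x̄ - mu_0)^T · [...] = (-2.8)·(-0.1348) + (2.8)·(0.382) = 1.4472.

Step 5 — scale by n: T² = 5 · 1.4472 = 7.236.

T² ≈ 7.236


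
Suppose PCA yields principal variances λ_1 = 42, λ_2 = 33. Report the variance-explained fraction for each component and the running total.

Step 1 — total variance = trace(Sigma) = Σ λ_i = 42 + 33 = 75.

Step 2 — fraction explained by component i = λ_i / Σ λ:
  PC1: 42/75 = 0.56
  PC2: 33/75 = 0.44

Step 3 — cumulative fraction after k components = (λ_1 + ... + λ_k) / Σ λ:
  k = 1: 42/75 = 0.56
  k = 2: (42 + 33)/75 = 75/75 = 1

Summary (fraction, with percent):

explained: PC1 0.56 (56%), PC2 0.44 (44%);  cumulative: 0.56, 1


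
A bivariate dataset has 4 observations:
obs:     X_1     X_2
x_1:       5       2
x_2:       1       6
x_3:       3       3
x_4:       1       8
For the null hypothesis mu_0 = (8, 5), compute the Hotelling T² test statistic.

Step 1 — sample mean vector:
  mean(X_1) = (5 + 1 + 3 + 1) / 4 = 10/4 = 2.5
  mean(X_2) = (2 + 6 + 3 + 8) / 4 = 19/4 = 4.75
  x̄ = (2.5, 4.75),  deviation x̄ - mu_0 = (2.5, 4.75) - (8, 5) = (-5.5, -0.25).

Step 2 — sample covariance matrix, S[i,j] = (1/(n-1)) · Σ_k (x_{k,i} - mean_i) · (x_{k,j} - mean_j), divisor n-1 = 3:
  S[X_1,X_1] = ((2.5)·(2.5) + (-1.5)·(-1.5) + (0.5)·(0.5) + (-1.5)·(-1.5)) / 3 = 11/3 = 3.6667
  S[X_1,X_2] = ((2.5)·(-2.75) + (-1.5)·(1.25) + (0.5)·(-1.75) + (-1.5)·(3.25)) / 3 = -14.5/3 = -4.8333
  S[X_2,X_2] = ((-2.75)·(-2.75) + (1.25)·(1.25) + (-1.75)·(-1.75) + (3.25)·(3.25)) / 3 = 22.75/3 = 7.5833
  S = [[3.6667, -4.8333],
 [-4.8333, 7.5833]].

Step 3 — invert S. det(S) = 3.6667·7.5833 - (-4.8333)² = 4.4444.
  S^{-1} = (1/det) · [[d, -b], [-b, a]] = [[1.7062, 1.0875],
 [1.0875, 0.825]].

Step 4 — quadratic form (x̄ - mu_0)^T · S^{-1} · (x̄ - mu_0):
  S^{-1} · (x̄ - mu_0) = (-9.6562, -6.1875),
  (x̄ - mu_0)^T · [...] = (-5.5)·(-9.6562) + (-0.25)·(-6.1875) = 54.6562.

Step 5 — scale by n: T² = 4 · 54.6562 = 218.625.

T² ≈ 218.625


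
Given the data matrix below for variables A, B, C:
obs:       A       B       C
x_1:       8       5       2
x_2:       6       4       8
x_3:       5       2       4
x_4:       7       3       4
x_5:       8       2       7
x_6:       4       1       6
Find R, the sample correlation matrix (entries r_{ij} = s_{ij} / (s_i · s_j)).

Step 1 — column means:
  mean(A) = (8 + 6 + 5 + 7 + 8 + 4) / 6 = 38/6 = 6.3333
  mean(B) = (5 + 4 + 2 + 3 + 2 + 1) / 6 = 17/6 = 2.8333
  mean(C) = (2 + 8 + 4 + 4 + 7 + 6) / 6 = 31/6 = 5.1667

Step 2 — sample variances and covariances s[i,j] = (1/(n-1)) · Σ_k (x_{k,i} - mean_i) · (x_{k,j} - mean_j), with n-1 = 5:
  s[A,A] = ((1.6667)·(1.6667) + (-0.3333)·(-0.3333) + (-1.3333)·(-1.3333) + (0.6667)·(0.6667) + (1.6667)·(1.6667) + (-2.3333)·(-2.3333)) / 5 = 13.3333/5 = 2.6667
  s[A,B] = ((1.6667)·(2.1667) + (-0.3333)·(1.1667) + (-1.3333)·(-0.8333) + (0.6667)·(0.1667) + (1.6667)·(-0.8333) + (-2.3333)·(-1.8333)) / 5 = 7.3333/5 = 1.4667
  s[A,C] = ((1.6667)·(-3.1667) + (-0.3333)·(2.8333) + (-1.3333)·(-1.1667) + (0.6667)·(-1.1667) + (1.6667)·(1.8333) + (-2.3333)·(0.8333)) / 5 = -4.3333/5 = -0.8667
  s[B,B] = ((2.1667)·(2.1667) + (1.1667)·(1.1667) + (-0.8333)·(-0.8333) + (0.1667)·(0.1667) + (-0.8333)·(-0.8333) + (-1.8333)·(-1.8333)) / 5 = 10.8333/5 = 2.1667
  s[B,C] = ((2.1667)·(-3.1667) + (1.1667)·(2.8333) + (-0.8333)·(-1.1667) + (0.1667)·(-1.1667) + (-0.8333)·(1.8333) + (-1.8333)·(0.8333)) / 5 = -5.8333/5 = -1.1667
  s[C,C] = ((-3.1667)·(-3.1667) + (2.8333)·(2.8333) + (-1.1667)·(-1.1667) + (-1.1667)·(-1.1667) + (1.8333)·(1.8333) + (0.8333)·(0.8333)) / 5 = 24.8333/5 = 4.9667
  Sample standard deviations s_i = √(s[i,i]):
  s(A) = √(2.6667) = 1.633
  s(B) = √(2.1667) = 1.472
  s(C) = √(4.9667) = 2.2286

Step 3 — r_{ij} = s_{ij} / (s_i · s_j):
  r[A,A] = 1 (diagonal).
  r[A,B] = 1.4667 / (1.633 · 1.472) = 1.4667 / 2.4037 = 0.6102
  r[A,C] = -0.8667 / (1.633 · 2.2286) = -0.8667 / 3.6393 = -0.2381
  r[B,B] = 1 (diagonal).
  r[B,C] = -1.1667 / (1.472 · 2.2286) = -1.1667 / 3.2804 = -0.3556
  r[C,C] = 1 (diagonal).

R is symmetric with unit diagonal. Assembling:

R = [[1, 0.6102, -0.2381],
 [0.6102, 1, -0.3556],
 [-0.2381, -0.3556, 1]]


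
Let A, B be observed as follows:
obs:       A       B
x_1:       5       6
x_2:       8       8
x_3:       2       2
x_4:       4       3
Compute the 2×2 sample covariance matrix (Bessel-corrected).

Step 1 — column means:
  mean(A) = (5 + 8 + 2 + 4) / 4 = 19/4 = 4.75
  mean(B) = (6 + 8 + 2 + 3) / 4 = 19/4 = 4.75

Step 2 — sample covariance S[i,j] = (1/(n-1)) · Σ_k (x_{k,i} - mean_i) · (x_{k,j} - mean_j), with n-1 = 3.
  S[A,A] = ((0.25)·(0.25) + (3.25)·(3.25) + (-2.75)·(-2.75) + (-0.75)·(-0.75)) / 3 = 18.75/3 = 6.25
  S[A,B] = ((0.25)·(1.25) + (3.25)·(3.25) + (-2.75)·(-2.75) + (-0.75)·(-1.75)) / 3 = 19.75/3 = 6.5833
  S[B,B] = ((1.25)·(1.25) + (3.25)·(3.25) + (-2.75)·(-2.75) + (-1.75)·(-1.75)) / 3 = 22.75/3 = 7.5833

S is symmetric (S[j,i] = S[i,j]). Assembling:

S = [[6.25, 6.5833],
 [6.5833, 7.5833]]


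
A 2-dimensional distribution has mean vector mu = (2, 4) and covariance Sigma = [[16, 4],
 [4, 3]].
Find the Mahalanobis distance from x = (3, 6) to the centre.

Step 1 — centre the observation: (x - mu) = (1, 2).

Step 2 — invert Sigma. det(Sigma) = 16·3 - (4)² = 32.
  Sigma^{-1} = (1/det) · [[d, -b], [-b, a]] = [[0.0938, -0.125],
 [-0.125, 0.5]].

Step 3 — form the quadratic (x - mu)^T · Sigma^{-1} · (x - mu):
  Sigma^{-1} · (x - mu) = (-0.1562, 0.875).
  (x - mu)^T · [Sigma^{-1} · (x - mu)] = (1)·(-0.1562) + (2)·(0.875) = 1.5938.

Step 4 — take square root: d = √(1.5938) ≈ 1.2624.

d(x, mu) = √(1.5938) ≈ 1.2624


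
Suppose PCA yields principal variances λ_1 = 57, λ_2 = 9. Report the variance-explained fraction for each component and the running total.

Step 1 — total variance = trace(Sigma) = Σ λ_i = 57 + 9 = 66.

Step 2 — fraction explained by component i = λ_i / Σ λ:
  PC1: 57/66 = 0.8636
  PC2: 9/66 = 0.1364

Step 3 — cumulative fraction after k components = (λ_1 + ... + λ_k) / Σ λ:
  k = 1: 57/66 = 0.8636
  k = 2: (57 + 9)/66 = 66/66 = 1

Summary (fraction, with percent):

explained: PC1 0.8636 (86.36%), PC2 0.1364 (13.64%);  cumulative: 0.8636, 1


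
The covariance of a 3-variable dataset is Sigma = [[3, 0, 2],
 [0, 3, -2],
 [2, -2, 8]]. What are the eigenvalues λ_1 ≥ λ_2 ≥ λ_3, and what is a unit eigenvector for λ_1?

Step 1 — characteristic polynomial p(λ) = det(λI - Sigma) = λ³ - tr·λ² + c_1·λ - det, where tr = trace, c_1 = sum of the principal 2×2 minors, det = det(Sigma):
  tr = 3 + 3 + 8 = 14,
  c_1 = (3·3 - (0)²) + (3·8 - (2)²) + (3·8 - (-2)²) = 9 + 20 + 20 = 49,
  det = 3·(3·8 - (-2)²) - (0)·((0)·8 - (-2)·(2)) + (2)·((0)·(-2) - 3·(2)) = 3·(20) - (0)·(4) + (2)·(-6) = 48.
  So p(λ) = λ³ - 14λ² + 49λ - 48.
Step 2 — look for an integer root (rational root theorem: any rational root is an integer divisor of 48). Testing λ = 3:
  p(3) = 27 - 126 + 147 - 48 = 0  ✓
  Dividing out (λ - 3): p(λ) = (λ - 3)(λ² - 11λ + 16).
Step 3 — remaining eigenvalues from the quadratic λ² - 11λ + 16 = 0:
  Δ = 11² - 4·16 = 121 - 64 = 57,  λ = (11 ± √57)/2 = (11 ± 7.5498)/2 ≈ 9.2749 or 1.7251.
  Sorted: λ_1 = 9.2749,  λ_2 = 3,  λ_3 = 1.7251  (check: sum = 14 = tr ✓).

Step 4 — unit eigenvector for λ_1 ≈ 9.2749: v spans the null space of (Sigma - λ_1 I), whose rows are
  r_1 = (-6.2749, 0, 2),  r_2 = (0, -6.2749, -2),  r_3 = (2, -2, -1.2749).
  v is orthogonal to every row, so take v ∝ r_1 × r_2 = ((0)·(-2) - (2)·(-6.2749), (2)·(0) - (-6.2749)·(-2), (-6.2749)·(-6.2749) - (0)·(0)) ≈ (12.5498, -12.5498, 39.3746).
  Let u = (12.5498, -12.5498, 39.3746).
  ||u|| = √((12.5498)² + (-12.5498)² + (39.3746)²) = √(1865.3547) ≈ 43.1898,  v_1 = u/||u|| ≈ (0.2906, -0.2906, 0.9117) (||v_1|| = 1).

λ_1 = 9.2749,  λ_2 = 3,  λ_3 = 1.7251;  v_1 ≈ (0.2906, -0.2906, 0.9117)


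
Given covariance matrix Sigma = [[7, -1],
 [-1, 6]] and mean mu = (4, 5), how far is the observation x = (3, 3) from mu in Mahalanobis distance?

Step 1 — centre the observation: (x - mu) = (-1, -2).

Step 2 — invert Sigma. det(Sigma) = 7·6 - (-1)² = 41.
  Sigma^{-1} = (1/det) · [[d, -b], [-b, a]] = [[0.1463, 0.0244],
 [0.0244, 0.1707]].

Step 3 — form the quadratic (x - mu)^T · Sigma^{-1} · (x - mu):
  Sigma^{-1} · (x - mu) = (-0.1951, -0.3659).
  (x - mu)^T · [Sigma^{-1} · (x - mu)] = (-1)·(-0.1951) + (-2)·(-0.3659) = 0.9268.

Step 4 — take square root: d = √(0.9268) ≈ 0.9627.

d(x, mu) = √(0.9268) ≈ 0.9627


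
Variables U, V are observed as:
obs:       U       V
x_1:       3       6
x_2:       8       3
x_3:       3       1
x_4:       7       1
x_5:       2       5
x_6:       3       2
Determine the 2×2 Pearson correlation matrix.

Step 1 — column means:
  mean(U) = (3 + 8 + 3 + 7 + 2 + 3) / 6 = 26/6 = 4.3333
  mean(V) = (6 + 3 + 1 + 1 + 5 + 2) / 6 = 18/6 = 3

Step 2 — sample variances and covariances s[i,j] = (1/(n-1)) · Σ_k (x_{k,i} - mean_i) · (x_{k,j} - mean_j), with n-1 = 5:
  s[U,U] = ((-1.3333)·(-1.3333) + (3.6667)·(3.6667) + (-1.3333)·(-1.3333) + (2.6667)·(2.6667) + (-2.3333)·(-2.3333) + (-1.3333)·(-1.3333)) / 5 = 31.3333/5 = 6.2667
  s[U,V] = ((-1.3333)·(3) + (3.6667)·(0) + (-1.3333)·(-2) + (2.6667)·(-2) + (-2.3333)·(2) + (-1.3333)·(-1)) / 5 = -10/5 = -2
  s[V,V] = ((3)·(3) + (0)·(0) + (-2)·(-2) + (-2)·(-2) + (2)·(2) + (-1)·(-1)) / 5 = 22/5 = 4.4
  Sample standard deviations s_i = √(s[i,i]):
  s(U) = √(6.2667) = 2.5033
  s(V) = √(4.4) = 2.0976

Step 3 — r_{ij} = s_{ij} / (s_i · s_j):
  r[U,U] = 1 (diagonal).
  r[U,V] = -2 / (2.5033 · 2.0976) = -2 / 5.251 = -0.3809
  r[V,V] = 1 (diagonal).

R is symmetric with unit diagonal. Assembling:

R = [[1, -0.3809],
 [-0.3809, 1]]


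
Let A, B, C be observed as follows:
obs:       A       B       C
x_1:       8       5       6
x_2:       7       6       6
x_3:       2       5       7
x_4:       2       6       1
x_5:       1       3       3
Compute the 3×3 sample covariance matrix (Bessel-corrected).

Step 1 — column means:
  mean(A) = (8 + 7 + 2 + 2 + 1) / 5 = 20/5 = 4
  mean(B) = (5 + 6 + 5 + 6 + 3) / 5 = 25/5 = 5
  mean(C) = (6 + 6 + 7 + 1 + 3) / 5 = 23/5 = 4.6

Step 2 — sample covariance S[i,j] = (1/(n-1)) · Σ_k (x_{k,i} - mean_i) · (x_{k,j} - mean_j), with n-1 = 4.
  S[A,A] = ((4)·(4) + (3)·(3) + (-2)·(-2) + (-2)·(-2) + (-3)·(-3)) / 4 = 42/4 = 10.5
  S[A,B] = ((4)·(0) + (3)·(1) + (-2)·(0) + (-2)·(1) + (-3)·(-2)) / 4 = 7/4 = 1.75
  S[A,C] = ((4)·(1.4) + (3)·(1.4) + (-2)·(2.4) + (-2)·(-3.6) + (-3)·(-1.6)) / 4 = 17/4 = 4.25
  S[B,B] = ((0)·(0) + (1)·(1) + (0)·(0) + (1)·(1) + (-2)·(-2)) / 4 = 6/4 = 1.5
  S[B,C] = ((0)·(1.4) + (1)·(1.4) + (0)·(2.4) + (1)·(-3.6) + (-2)·(-1.6)) / 4 = 1/4 = 0.25
  S[C,C] = ((1.4)·(1.4) + (1.4)·(1.4) + (2.4)·(2.4) + (-3.6)·(-3.6) + (-1.6)·(-1.6)) / 4 = 25.2/4 = 6.3

S is symmetric (S[j,i] = S[i,j]). Assembling:

S = [[10.5, 1.75, 4.25],
 [1.75, 1.5, 0.25],
 [4.25, 0.25, 6.3]]


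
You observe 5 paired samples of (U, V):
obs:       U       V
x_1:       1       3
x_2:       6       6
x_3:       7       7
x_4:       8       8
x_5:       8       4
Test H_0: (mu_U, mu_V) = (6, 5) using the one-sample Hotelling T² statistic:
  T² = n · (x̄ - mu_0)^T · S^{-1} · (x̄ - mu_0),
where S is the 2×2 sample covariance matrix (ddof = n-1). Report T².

Step 1 — sample mean vector:
  mean(U) = (1 + 6 + 7 + 8 + 8) / 5 = 30/5 = 6
  mean(V) = (3 + 6 + 7 + 8 + 4) / 5 = 28/5 = 5.6
  x̄ = (6, 5.6),  deviation x̄ - mu_0 = (6, 5.6) - (6, 5) = (0, 0.6).

Step 2 — sample covariance matrix, S[i,j] = (1/(n-1)) · Σ_k (x_{k,i} - mean_i) · (x_{k,j} - mean_j), divisor n-1 = 4:
  S[U,U] = ((-5)·(-5) + (0)·(0) + (1)·(1) + (2)·(2) + (2)·(2)) / 4 = 34/4 = 8.5
  S[U,V] = ((-5)·(-2.6) + (0)·(0.4) + (1)·(1.4) + (2)·(2.4) + (2)·(-1.6)) / 4 = 16/4 = 4
  S[V,V] = ((-2.6)·(-2.6) + (0.4)·(0.4) + (1.4)·(1.4) + (2.4)·(2.4) + (-1.6)·(-1.6)) / 4 = 17.2/4 = 4.3
  S = [[8.5, 4],
 [4, 4.3]].

Step 3 — invert S. det(S) = 8.5·4.3 - (4)² = 20.55.
  S^{-1} = (1/det) · [[d, -b], [-b, a]] = [[0.2092, -0.1946],
 [-0.1946, 0.4136]].

Step 4 — quadratic form (x̄ - mu_0)^T · S^{-1} · (x̄ - mu_0):
  S^{-1} · (x̄ - mu_0) = (-0.1168, 0.2482),
  (x̄ - mu_0)^T · [...] = (0)·(-0.1168) + (0.6)·(0.2482) = 0.1489.

Step 5 — scale by n: T² = 5 · 0.1489 = 0.7445.

T² ≈ 0.7445


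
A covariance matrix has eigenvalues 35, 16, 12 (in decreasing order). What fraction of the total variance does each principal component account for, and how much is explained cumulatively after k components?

Step 1 — total variance = trace(Sigma) = Σ λ_i = 35 + 16 + 12 = 63.

Step 2 — fraction explained by component i = λ_i / Σ λ:
  PC1: 35/63 = 0.5556
  PC2: 16/63 = 0.254
  PC3: 12/63 = 0.1905

Step 3 — cumulative fraction after k components = (λ_1 + ... + λ_k) / Σ λ:
  k = 1: 35/63 = 0.5556
  k = 2: (35 + 16)/63 = 51/63 = 0.8095
  k = 3: (35 + 16 + 12)/63 = 63/63 = 1

Summary (fraction, with percent):

explained: PC1 0.5556 (55.56%), PC2 0.254 (25.4%), PC3 0.1905 (19.05%);  cumulative: 0.5556, 0.8095, 1


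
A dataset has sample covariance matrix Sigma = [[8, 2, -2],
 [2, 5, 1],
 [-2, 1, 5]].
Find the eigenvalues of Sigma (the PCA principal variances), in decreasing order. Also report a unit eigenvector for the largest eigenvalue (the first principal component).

Step 1 — characteristic polynomial p(λ) = det(λI - Sigma) = λ³ - tr·λ² + c_1·λ - det, where tr = trace, c_1 = sum of the principal 2×2 minors, det = det(Sigma):
  tr = 8 + 5 + 5 = 18,
  c_1 = (8·5 - (2)²) + (8·5 - (-2)²) + (5·5 - (1)²) = 36 + 36 + 24 = 96,
  det = 8·(5·5 - (1)²) - (2)·((2)·5 - (1)·(-2)) + (-2)·((2)·(1) - 5·(-2)) = 8·(24) - (2)·(12) + (-2)·(12) = 144.
  So p(λ) = λ³ - 18λ² + 96λ - 144.
Step 2 — look for an integer root (rational root theorem: any rational root is an integer divisor of 144). Testing λ = 6:
  p(6) = 216 - 648 + 576 - 144 = 0  ✓
  Dividing out (λ - 6): p(λ) = (λ - 6)(λ² - 12λ + 24).
Step 3 — remaining eigenvalues from the quadratic λ² - 12λ + 24 = 0:
  Δ = 12² - 4·24 = 144 - 96 = 48,  λ = (12 ± √48)/2 = (12 ± 6.9282)/2 ≈ 9.4641 or 2.5359.
  Sorted: λ_1 = 9.4641,  λ_2 = 6,  λ_3 = 2.5359  (check: sum = 18 = tr ✓).

Step 4 — unit eigenvector for λ_1 ≈ 9.4641: v spans the null space of (Sigma - λ_1 I), whose rows are
  r_1 = (-1.4641, 2, -2),  r_2 = (2, -4.4641, 1),  r_3 = (-2, 1, -4.4641).
  v is orthogonal to every row, so take v ∝ r_1 × r_2 = ((2)·(1) - (-2)·(-4.4641), (-2)·(2) - (-1.4641)·(1), (-1.4641)·(-4.4641) - (2)·(2)) ≈ (-6.9282, -2.5359, 2.5359).
  Rescale (multiply by -1 so the first nonzero entry is positive): u = (6.9282, 2.5359, -2.5359).
  ||u|| = √((6.9282)² + (2.5359)² + (-2.5359)²) = √(60.8616) ≈ 7.8014,  v_1 = u/||u|| ≈ (0.8881, 0.3251, -0.3251) (||v_1|| = 1).

λ_1 = 9.4641,  λ_2 = 6,  λ_3 = 2.5359;  v_1 ≈ (0.8881, 0.3251, -0.3251)


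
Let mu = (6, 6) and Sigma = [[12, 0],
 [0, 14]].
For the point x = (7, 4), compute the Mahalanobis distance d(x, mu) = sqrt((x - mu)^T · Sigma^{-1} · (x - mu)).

Step 1 — centre the observation: (x - mu) = (1, -2).

Step 2 — invert Sigma. det(Sigma) = 12·14 - (0)² = 168.
  Sigma^{-1} = (1/det) · [[d, -b], [-b, a]] = [[0.0833, 0],
 [0, 0.0714]].

Step 3 — form the quadratic (x - mu)^T · Sigma^{-1} · (x - mu):
  Sigma^{-1} · (x - mu) = (0.0833, -0.1429).
  (x - mu)^T · [Sigma^{-1} · (x - mu)] = (1)·(0.0833) + (-2)·(-0.1429) = 0.369.

Step 4 — take square root: d = √(0.369) ≈ 0.6075.

d(x, mu) = √(0.369) ≈ 0.6075


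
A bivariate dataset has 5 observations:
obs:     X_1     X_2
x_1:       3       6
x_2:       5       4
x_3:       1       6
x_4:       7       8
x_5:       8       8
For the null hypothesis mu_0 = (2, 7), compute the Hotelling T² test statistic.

Step 1 — sample mean vector:
  mean(X_1) = (3 + 5 + 1 + 7 + 8) / 5 = 24/5 = 4.8
  mean(X_2) = (6 + 4 + 6 + 8 + 8) / 5 = 32/5 = 6.4
  x̄ = (4.8, 6.4),  deviation x̄ - mu_0 = (4.8, 6.4) - (2, 7) = (2.8, -0.6).

Step 2 — sample covariance matrix, S[i,j] = (1/(n-1)) · Σ_k (x_{k,i} - mean_i) · (x_{k,j} - mean_j), divisor n-1 = 4:
  S[X_1,X_1] = ((-1.8)·(-1.8) + (0.2)·(0.2) + (-3.8)·(-3.8) + (2.2)·(2.2) + (3.2)·(3.2)) / 4 = 32.8/4 = 8.2
  S[X_1,X_2] = ((-1.8)·(-0.4) + (0.2)·(-2.4) + (-3.8)·(-0.4) + (2.2)·(1.6) + (3.2)·(1.6)) / 4 = 10.4/4 = 2.6
  S[X_2,X_2] = ((-0.4)·(-0.4) + (-2.4)·(-2.4) + (-0.4)·(-0.4) + (1.6)·(1.6) + (1.6)·(1.6)) / 4 = 11.2/4 = 2.8
  S = [[8.2, 2.6],
 [2.6, 2.8]].

Step 3 — invert S. det(S) = 8.2·2.8 - (2.6)² = 16.2.
  S^{-1} = (1/det) · [[d, -b], [-b, a]] = [[0.1728, -0.1605],
 [-0.1605, 0.5062]].

Step 4 — quadratic form (x̄ - mu_0)^T · S^{-1} · (x̄ - mu_0):
  S^{-1} · (x̄ - mu_0) = (0.5802, -0.7531),
  (x̄ - mu_0)^T · [...] = (2.8)·(0.5802) + (-0.6)·(-0.7531) = 2.0765.

Step 5 — scale by n: T² = 5 · 2.0765 = 10.3827.

T² ≈ 10.3827


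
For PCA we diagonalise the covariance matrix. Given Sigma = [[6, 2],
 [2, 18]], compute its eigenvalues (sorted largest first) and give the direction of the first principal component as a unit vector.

Step 1 — characteristic polynomial of 2×2 Sigma:
  det(Sigma - λI) = λ² - trace · λ + det = 0.
  trace = 6 + 18 = 24, det = 6·18 - (2)² = 104.
Step 2 — discriminant:
  Δ = trace² - 4·det = 576 - 416 = 160.
Step 3 — eigenvalues:
  λ = (trace ± √Δ)/2 = (24 ± 12.6491)/2,
  λ_1 = 18.3246,  λ_2 = 5.6754.

Step 4 — unit eigenvector for λ_1: solve (Sigma - λ_1 I)v = 0. First row:
  (6 - 18.3246)·v_x + (2)·v_y = 0, i.e. (-12.3246)·v_x + (2)·v_y = 0,
  so v ∝ (b, λ_1 - a) = (2, 12.3246) = u.
  ||u|| = √((2)² + (12.3246)²) = √(155.8947) ≈ 12.4858,
  v_1 = u/||u|| ≈ (0.1602, 0.9871) (||v_1|| = 1).

λ_1 = 18.3246,  λ_2 = 5.6754;  v_1 ≈ (0.1602, 0.9871)


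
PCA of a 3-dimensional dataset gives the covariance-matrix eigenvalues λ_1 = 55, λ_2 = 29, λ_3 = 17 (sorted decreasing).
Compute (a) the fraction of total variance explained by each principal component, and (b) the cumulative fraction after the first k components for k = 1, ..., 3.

Step 1 — total variance = trace(Sigma) = Σ λ_i = 55 + 29 + 17 = 101.

Step 2 — fraction explained by component i = λ_i / Σ λ:
  PC1: 55/101 = 0.5446
  PC2: 29/101 = 0.2871
  PC3: 17/101 = 0.1683

Step 3 — cumulative fraction after k components = (λ_1 + ... + λ_k) / Σ λ:
  k = 1: 55/101 = 0.5446
  k = 2: (55 + 29)/101 = 84/101 = 0.8317
  k = 3: (55 + 29 + 17)/101 = 101/101 = 1

Summary (fraction, with percent):

explained: PC1 0.5446 (54.46%), PC2 0.2871 (28.71%), PC3 0.1683 (16.83%);  cumulative: 0.5446, 0.8317, 1
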